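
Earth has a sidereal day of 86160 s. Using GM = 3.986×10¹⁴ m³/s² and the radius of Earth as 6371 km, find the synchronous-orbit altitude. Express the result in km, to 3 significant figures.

h_sync ≈ 35800 km

A synchronous orbit has period T, so by Kepler's third law a = (μT²/4π²)^(1/3).
μT²/4π² = 3.986×10¹⁴ × (8.616×10⁴)² / 39.48 = 7.495×10²² m³.
a = 4.216×10⁷ m = 42163 km.
Altitude h = a − R = 42163 − 6371 = 35792 km.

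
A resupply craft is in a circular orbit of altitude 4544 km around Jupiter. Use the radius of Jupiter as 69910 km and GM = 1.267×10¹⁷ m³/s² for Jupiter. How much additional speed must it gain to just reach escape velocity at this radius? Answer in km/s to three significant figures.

r = 69910 + 4544 = 74454 km = 7.4454×10⁷ m.
Circular speed v_c = √(μ/r) = 41250 m/s.
Escape speed v_esc = √(2μ/r) = √2 × v_c = 58340 m/s.
Δv = v_esc − v_c = 17090 m/s = 17.09 km/s.

Δv ≈ 17.1 km/s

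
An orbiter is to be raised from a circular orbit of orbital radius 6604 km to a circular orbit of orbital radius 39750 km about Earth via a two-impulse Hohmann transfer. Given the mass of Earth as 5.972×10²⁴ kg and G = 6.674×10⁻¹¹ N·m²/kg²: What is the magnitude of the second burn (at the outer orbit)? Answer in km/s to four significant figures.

Δv ≈ 1.476 km/s

μ = GM = 6.674×10⁻¹¹ × 5.972×10²⁴ = 3.986×10¹⁴ m³/s².
r₁ = 6604 km = 6.604×10⁶ m.
r₂ = 39750 km = 3.975×10⁷ m.
Transfer ellipse a_t = (r₁ + r₂)/2 = 2.318×10⁷ m.
At r₁: circular v_c1 = √(μ/r₁) = 7769 m/s; transfer-perigee v_p = √[μ(2/r₁ − 1/a_t)] = 10170 m/s.
At r₂: circular v_c2 = √(μ/r₂) = 3167 m/s; transfer-apogee v_a = √[μ(2/r₂ − 1/a_t)] = 1690 m/s.
Δv₂ = v_c2 − v_a = 1476 m/s.
= 1.476 km/s.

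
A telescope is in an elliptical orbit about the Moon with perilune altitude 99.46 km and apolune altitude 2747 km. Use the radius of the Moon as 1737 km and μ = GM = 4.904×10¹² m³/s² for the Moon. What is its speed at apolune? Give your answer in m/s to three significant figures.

v ≈ 797 m/s

r_p = 1737 + 99.46 = 1836.5 km = 1.8365×10⁶ m.
r_a = 1737 + 2747 = 4484.0 km = 4.4840×10⁶ m.
Semi-major axis a = (r_p + r_a)/2 = 3160.2 km = 3.160×10⁶ m.
Vis-viva: v² = μ(2/r − 1/a) = 4.904×10¹² × (4.460×10⁻⁷ − 3.164×10⁻⁷) = 6.355×10⁵ m²/s².
v = 797.2 m/s.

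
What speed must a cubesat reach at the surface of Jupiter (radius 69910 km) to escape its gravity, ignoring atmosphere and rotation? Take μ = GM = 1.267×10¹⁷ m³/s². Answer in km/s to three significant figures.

v_esc ≈ 60.2 km/s

r = R = 6.991×10⁷ m.
Escape speed v_esc = √(2μ/r) = √(2 × 1.267×10¹⁷ / 6.991×10⁷) = √(3.625×10⁹) = 60210 m/s.
= 60.21 km/s.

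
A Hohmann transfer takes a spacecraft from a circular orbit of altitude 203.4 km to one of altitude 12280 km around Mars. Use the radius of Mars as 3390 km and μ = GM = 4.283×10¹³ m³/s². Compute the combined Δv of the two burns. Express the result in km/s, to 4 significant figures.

Δv_total ≈ 1.595 km/s

r₁ = 3390 + 203.4 = 3593.4 km = 3.5934×10⁶ m.
r₂ = 3390 + 12280 = 15670 km = 1.5670×10⁷ m.
Transfer ellipse a_t = (r₁ + r₂)/2 = 9.632×10⁶ m.
At r₁: circular v_c1 = √(μ/r₁) = 3452 m/s; transfer-periapsis v_p = √[μ(2/r₁ − 1/a_t)] = 4404 m/s.
Δv₁ = v_p − v_c1 = 951.2 m/s.
At r₂: circular v_c2 = √(μ/r₂) = 1653 m/s; transfer-apoapsis v_a = √[μ(2/r₂ − 1/a_t)] = 1010 m/s.
Δv₂ = v_c2 − v_a = 643.4 m/s.
Total Δv = Δv₁ + Δv₂ = 1595 m/s = 1.595 km/s.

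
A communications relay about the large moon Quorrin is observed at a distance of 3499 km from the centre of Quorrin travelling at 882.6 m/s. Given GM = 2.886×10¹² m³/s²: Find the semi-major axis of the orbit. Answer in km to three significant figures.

a ≈ 3310 km

r = 3.499×10⁶ m.
Specific orbital energy ε = v²/2 − μ/r = (882.6)²/2 − 2.886×10¹²/3.499×10⁶ = -4.353×10⁵ J/kg.
Since ε = −μ/(2a), a = −μ/(2ε) = 3.315×10⁶ m = 3314.8 km.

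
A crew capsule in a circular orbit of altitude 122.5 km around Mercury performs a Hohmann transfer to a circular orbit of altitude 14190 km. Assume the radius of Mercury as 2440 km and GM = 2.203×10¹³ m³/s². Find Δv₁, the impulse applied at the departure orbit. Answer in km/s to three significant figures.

Δv ≈ 0.928 km/s

r₁ = 2440 + 122.5 = 2562.5 km = 2.5625×10⁶ m.
r₂ = 2440 + 14190 = 16630 km = 1.6630×10⁷ m.
Transfer ellipse a_t = (r₁ + r₂)/2 = 9.596×10⁶ m.
At r₁: circular v_c1 = √(μ/r₁) = 2932 m/s; transfer-periherm v_p = √[μ(2/r₁ − 1/a_t)] = 3860 m/s.
Δv₁ = v_p − v_c1 = 927.8 m/s.
= 0.9278 km/s.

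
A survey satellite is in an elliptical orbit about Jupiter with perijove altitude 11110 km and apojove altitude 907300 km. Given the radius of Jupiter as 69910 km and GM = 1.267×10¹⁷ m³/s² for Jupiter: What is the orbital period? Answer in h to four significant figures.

T ≈ 59.68 h

r_p = 69910 + 11110 = 81020 km = 8.1020×10⁷ m.
r_a = 69910 + 907300 = 977210 km = 9.7721×10⁸ m.
Semi-major axis a = (r_p + r_a)/2 = (81020 + 9.7721×10⁵)/2 = 5.2912×10⁵ km = 5.291×10⁸ m.
By Kepler's third law T = 2π√(a³/μ) = 2π × 3.419×10⁴ = 2.148×10⁵ s.
= 59.68 h.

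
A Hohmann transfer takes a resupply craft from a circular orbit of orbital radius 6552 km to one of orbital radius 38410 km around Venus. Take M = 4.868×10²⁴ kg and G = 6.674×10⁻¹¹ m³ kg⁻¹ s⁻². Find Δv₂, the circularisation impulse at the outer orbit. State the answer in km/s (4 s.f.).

μ = GM = 6.674×10⁻¹¹ × 4.868×10²⁴ = 3.249×10¹⁴ m³/s².
r₁ = 6552 km = 6.552×10⁶ m.
r₂ = 38410 km = 3.841×10⁷ m.
Transfer ellipse a_t = (r₁ + r₂)/2 = 2.248×10⁷ m.
At r₁: circular v_c1 = √(μ/r₁) = 7042 m/s; transfer-periapsis v_p = √[μ(2/r₁ − 1/a_t)] = 9204 m/s.
At r₂: circular v_c2 = √(μ/r₂) = 2908 m/s; transfer-apoapsis v_a = √[μ(2/r₂ − 1/a_t)] = 1570 m/s.
Δv₂ = v_c2 − v_a = 1338 m/s.
= 1.338 km/s.

Δv ≈ 1.338 km/s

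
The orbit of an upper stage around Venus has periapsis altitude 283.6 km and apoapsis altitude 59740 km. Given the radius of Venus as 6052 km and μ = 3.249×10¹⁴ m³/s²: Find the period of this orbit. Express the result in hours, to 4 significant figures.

r_p = 6052 + 283.6 = 6335.6 km = 6.3356×10⁶ m.
r_a = 6052 + 59740 = 65792 km = 6.5792×10⁷ m.
Semi-major axis a = (r_p + r_a)/2 = (6335.6 + 65792)/2 = 36064 km = 3.606×10⁷ m.
By Kepler's third law T = 2π√(a³/μ) = 2π × 1.202×10⁴ = 7.549×10⁴ s.
= 20.97 hours.

T ≈ 20.97 hours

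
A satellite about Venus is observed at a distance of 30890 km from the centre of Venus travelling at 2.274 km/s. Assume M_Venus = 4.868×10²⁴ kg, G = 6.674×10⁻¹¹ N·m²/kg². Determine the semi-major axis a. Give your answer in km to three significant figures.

a ≈ 20500 km

μ = GM = 6.674×10⁻¹¹ × 4.868×10²⁴ = 3.249×10¹⁴ m³/s².
r = 3.089×10⁷ m.
Specific orbital energy ε = v²/2 − μ/r = (2274)²/2 − 3.249×10¹⁴/3.089×10⁷ = -7.932×10⁶ J/kg.
Since ε = −μ/(2a), a = −μ/(2ε) = 2.048×10⁷ m = 20479 km.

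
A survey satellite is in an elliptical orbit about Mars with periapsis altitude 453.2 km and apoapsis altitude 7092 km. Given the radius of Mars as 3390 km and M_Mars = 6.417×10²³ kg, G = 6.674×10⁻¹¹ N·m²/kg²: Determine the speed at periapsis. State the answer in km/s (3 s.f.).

μ = GM = 6.674×10⁻¹¹ × 6.417×10²³ = 4.283×10¹³ m³/s².
r_p = 3390 + 453.2 = 3843.2 km = 3.8432×10⁶ m.
r_a = 3390 + 7092 = 10482 km = 1.0482×10⁷ m.
Semi-major axis a = (r_p + r_a)/2 = 7162.6 km = 7.163×10⁶ m.
Vis-viva: v² = μ(2/r − 1/a) = 4.283×10¹³ × (5.204×10⁻⁷ − 1.396×10⁻⁷) = 1.631×10⁷ m²/s².
v = 4038 m/s = 4.038 km/s.

v ≈ 4.04 km/s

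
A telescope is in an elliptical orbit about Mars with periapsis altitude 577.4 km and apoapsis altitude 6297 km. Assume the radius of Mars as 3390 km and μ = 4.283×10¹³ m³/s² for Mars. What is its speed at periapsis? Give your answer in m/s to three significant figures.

v ≈ 3910 m/s

r_p = 3390 + 577.4 = 3967.4 km = 3.9674×10⁶ m.
r_a = 3390 + 6297 = 9687.0 km = 9.6870×10⁶ m.
Semi-major axis a = (r_p + r_a)/2 = 6827.2 km = 6.827×10⁶ m.
Vis-viva: v² = μ(2/r − 1/a) = 4.283×10¹³ × (5.041×10⁻⁷ − 1.465×10⁻⁷) = 1.532×10⁷ m²/s².
v = 3914 m/s.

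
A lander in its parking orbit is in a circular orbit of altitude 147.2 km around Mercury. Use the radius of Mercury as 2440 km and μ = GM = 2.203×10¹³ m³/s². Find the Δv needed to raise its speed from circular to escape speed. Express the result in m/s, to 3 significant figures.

r = 2440 + 147.2 = 2587.2 km = 2.5872×10⁶ m.
Circular speed v_c = √(μ/r) = 2918 m/s.
Escape speed v_esc = √(2μ/r) = √2 × v_c = 4127 m/s.
Δv = v_esc − v_c = 1209 m/s.

Δv ≈ 1210 m/s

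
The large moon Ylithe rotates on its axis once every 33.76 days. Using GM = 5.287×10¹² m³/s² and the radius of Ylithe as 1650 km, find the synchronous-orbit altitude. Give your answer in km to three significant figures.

T = 33.76 days = 2.917×10⁶ s.
A synchronous orbit has period T, so by Kepler's third law a = (μT²/4π²)^(1/3).
μT²/4π² = 5.287×10¹² × (2.917×10⁶)² / 39.48 = 1.139×10²⁴ m³.
a = 1.044×10⁸ m = 1.0445×10⁵ km.
Altitude h = a − R = 1.0445×10⁵ − 1650 = 1.0280×10⁵ km.

h_sync ≈ 1.03×10⁵ km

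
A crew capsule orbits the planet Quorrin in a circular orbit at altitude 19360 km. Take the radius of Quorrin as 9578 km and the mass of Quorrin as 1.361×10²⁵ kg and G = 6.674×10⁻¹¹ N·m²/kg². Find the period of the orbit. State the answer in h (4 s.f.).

μ = GM = 6.674×10⁻¹¹ × 1.361×10²⁵ = 9.083×10¹⁴ m³/s².
r = 9578 + 19360 = 28938 km = 2.8938×10⁷ m.
Kepler's third law: T = 2π√(r³/μ) = 2π√((2.894×10⁷)³ / 9.083×10¹⁴).
r³/μ = 2.668×10⁷ s², so T = 2π × 5.165×10³ = 3.245×10⁴ s.
Converting: 3.245×10⁴ s ÷ 3600 = 9.015 h.

T ≈ 9.015 h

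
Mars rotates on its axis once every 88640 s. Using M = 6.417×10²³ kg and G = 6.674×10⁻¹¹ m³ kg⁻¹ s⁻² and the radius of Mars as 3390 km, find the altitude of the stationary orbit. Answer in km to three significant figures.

μ = GM = 6.674×10⁻¹¹ × 6.417×10²³ = 4.283×10¹³ m³/s².
A synchronous orbit has period T, so by Kepler's third law a = (μT²/4π²)^(1/3).
μT²/4π² = 4.283×10¹³ × (8.864×10⁴)² / 39.48 = 8.524×10²¹ m³.
a = 2.043×10⁷ m = 20427 km.
Altitude h = a − R = 20427 − 3390 = 17037 km.

h_sync ≈ 17000 km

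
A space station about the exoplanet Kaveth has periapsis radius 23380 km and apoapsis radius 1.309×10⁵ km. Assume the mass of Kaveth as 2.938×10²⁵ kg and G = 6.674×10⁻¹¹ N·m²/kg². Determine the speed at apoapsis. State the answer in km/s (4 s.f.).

μ = GM = 6.674×10⁻¹¹ × 2.938×10²⁵ = 1.961×10¹⁵ m³/s².
Semi-major axis a = (r_p + r_a)/2 = 77140 km = 7.714×10⁷ m.
Vis-viva: v² = μ(2/r − 1/a) = 1.961×10¹⁵ × (1.528×10⁻⁸ − 1.296×10⁻⁸) = 4.540×10⁶ m²/s².
v = 2131 m/s = 2.131 km/s.

v ≈ 2.131 km/s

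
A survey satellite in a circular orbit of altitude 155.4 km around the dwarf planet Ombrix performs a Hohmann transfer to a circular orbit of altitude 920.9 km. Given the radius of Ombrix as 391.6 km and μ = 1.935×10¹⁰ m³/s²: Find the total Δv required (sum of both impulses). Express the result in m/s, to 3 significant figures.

r₁ = 391.6 + 155.4 = 547.00 km = 5.4700×10⁵ m.
r₂ = 391.6 + 920.9 = 1312.5 km = 1.3125×10⁶ m.
Transfer ellipse a_t = (r₁ + r₂)/2 = 9.298×10⁵ m.
At r₁: circular v_c1 = √(μ/r₁) = 188.1 m/s; transfer-periapsis v_p = √[μ(2/r₁ − 1/a_t)] = 223.5 m/s.
Δv₁ = v_p − v_c1 = 35.39 m/s.
At r₂: circular v_c2 = √(μ/r₂) = 121.4 m/s; transfer-apoapsis v_a = √[μ(2/r₂ − 1/a_t)] = 93.13 m/s.
Δv₂ = v_c2 − v_a = 28.29 m/s.
Total Δv = Δv₁ + Δv₂ = 63.67 m/s.

Δv_total ≈ 63.7 m/s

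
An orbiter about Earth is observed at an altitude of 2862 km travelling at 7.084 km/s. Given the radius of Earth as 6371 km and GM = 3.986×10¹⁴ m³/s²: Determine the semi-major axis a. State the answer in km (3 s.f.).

r = 6371 + 2862 = 9233.0 km = 9.233×10⁶ m.
Vis-viva rearranged: 1/a = 2/r − v²/μ = 2.166×10⁻⁷ − 1.259×10⁻⁷ = 9.072×10⁻⁸ m⁻¹.
a = 1.102×10⁷ m = 11023 km.

a ≈ 11000 km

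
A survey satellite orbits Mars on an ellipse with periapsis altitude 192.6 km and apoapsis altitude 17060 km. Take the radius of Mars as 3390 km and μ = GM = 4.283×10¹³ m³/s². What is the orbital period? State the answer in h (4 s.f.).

r_p = 3390 + 192.6 = 3582.6 km = 3.5826×10⁶ m.
r_a = 3390 + 17060 = 20450 km = 2.0450×10⁷ m.
Semi-major axis a = (r_p + r_a)/2 = (3582.6 + 20450)/2 = 12016 km = 1.202×10⁷ m.
By Kepler's third law T = 2π√(a³/μ) = 2π × 6.365×10³ = 3.999×10⁴ s.
= 11.11 h.

T ≈ 11.11 h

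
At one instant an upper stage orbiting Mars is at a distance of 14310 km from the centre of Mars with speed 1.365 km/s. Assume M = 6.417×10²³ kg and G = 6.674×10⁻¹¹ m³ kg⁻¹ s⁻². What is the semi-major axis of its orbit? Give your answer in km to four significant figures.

μ = GM = 6.674×10⁻¹¹ × 6.417×10²³ = 4.283×10¹³ m³/s².
r = 1.431×10⁷ m.
Specific orbital energy ε = v²/2 − μ/r = (1365)²/2 − 4.283×10¹³/1.431×10⁷ = -2.061×10⁶ J/kg.
Since ε = −μ/(2a), a = −μ/(2ε) = 1.039×10⁷ m = 10389 km.

a ≈ 10390 km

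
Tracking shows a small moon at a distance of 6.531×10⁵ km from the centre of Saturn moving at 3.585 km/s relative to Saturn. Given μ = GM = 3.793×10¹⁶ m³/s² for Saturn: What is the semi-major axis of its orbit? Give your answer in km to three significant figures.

a ≈ 3.67×10⁵ km

r = 6.531×10⁸ m.
Specific orbital energy ε = v²/2 − μ/r = (3585)²/2 − 3.793×10¹⁶/6.531×10⁸ = -5.165×10⁷ J/kg.
Since ε = −μ/(2a), a = −μ/(2ε) = 3.672×10⁸ m = 3.6718×10⁵ km.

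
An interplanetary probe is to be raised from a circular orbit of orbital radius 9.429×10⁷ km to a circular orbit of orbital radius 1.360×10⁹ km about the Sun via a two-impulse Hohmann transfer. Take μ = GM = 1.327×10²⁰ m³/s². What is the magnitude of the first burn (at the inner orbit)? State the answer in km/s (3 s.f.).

r₁ = 9.429×10⁷ km = 9.429×10¹⁰ m.
r₂ = 1.360×10⁹ km = 1.360×10¹² m.
Transfer ellipse a_t = (r₁ + r₂)/2 = 7.271×10¹¹ m.
At r₁: circular v_c1 = √(μ/r₁) = 37510 m/s; transfer-perihelion v_p = √[μ(2/r₁ − 1/a_t)] = 51310 m/s.
Δv₁ = v_p − v_c1 = 13790 m/s.
= 13.79 km/s.

Δv ≈ 13.8 km/s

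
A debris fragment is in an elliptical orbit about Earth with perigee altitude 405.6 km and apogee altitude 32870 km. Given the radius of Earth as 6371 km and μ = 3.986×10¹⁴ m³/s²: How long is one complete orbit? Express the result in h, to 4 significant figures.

T ≈ 9.648 h

r_p = 6371 + 405.6 = 6776.6 km = 6.7766×10⁶ m.
r_a = 6371 + 32870 = 39241 km = 3.9241×10⁷ m.
Semi-major axis a = (r_p + r_a)/2 = (6776.6 + 39241)/2 = 23009 km = 2.301×10⁷ m.
By Kepler's third law T = 2π√(a³/μ) = 2π × 5.528×10³ = 3.473×10⁴ s.
= 9.648 h.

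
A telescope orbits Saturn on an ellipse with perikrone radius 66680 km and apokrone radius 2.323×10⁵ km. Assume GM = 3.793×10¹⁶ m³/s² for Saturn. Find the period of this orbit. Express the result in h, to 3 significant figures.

Semi-major axis a = (r_p + r_a)/2 = (66680 + 2.3230×10⁵)/2 = 1.4949×10⁵ km = 1.495×10⁸ m.
By Kepler's third law T = 2π√(a³/μ) = 2π × 9.385×10³ = 5.897×10⁴ s.
= 16.38 h.

T ≈ 16.4 h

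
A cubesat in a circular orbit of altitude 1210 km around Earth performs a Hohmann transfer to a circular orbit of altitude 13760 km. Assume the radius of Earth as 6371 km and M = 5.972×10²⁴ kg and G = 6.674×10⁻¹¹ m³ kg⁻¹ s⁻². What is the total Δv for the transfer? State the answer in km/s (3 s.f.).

μ = GM = 6.674×10⁻¹¹ × 5.972×10²⁴ = 3.986×10¹⁴ m³/s².
r₁ = 6371 + 1210 = 7581.0 km = 7.5810×10⁶ m.
r₂ = 6371 + 13760 = 20131 km = 2.0131×10⁷ m.
Transfer ellipse a_t = (r₁ + r₂)/2 = 1.386×10⁷ m.
At r₁: circular v_c1 = √(μ/r₁) = 7251 m/s; transfer-perigee v_p = √[μ(2/r₁ − 1/a_t)] = 8740 m/s.
Δv₁ = v_p − v_c1 = 1489 m/s.
At r₂: circular v_c2 = √(μ/r₂) = 4450 m/s; transfer-apogee v_a = √[μ(2/r₂ − 1/a_t)] = 3291 m/s.
Δv₂ = v_c2 − v_a = 1158 m/s.
Total Δv = Δv₁ + Δv₂ = 2647 m/s = 2.647 km/s.

Δv_total ≈ 2.65 km/s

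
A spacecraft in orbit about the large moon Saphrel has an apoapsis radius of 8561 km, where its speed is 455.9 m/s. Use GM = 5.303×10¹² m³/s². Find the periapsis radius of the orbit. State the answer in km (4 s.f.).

r_a = 8.561×10⁶ m.
Specific energy ε = v²/2 − μ/r = -5.155×10⁵ J/kg, so a = −μ/(2ε) = 5.143×10⁶ m.
The apsides satisfy r_p + r_a = 2a, so the periapsis radius is 2a − r_a = 1.726×10⁶ m = 1725.8 km.

periapsis radius ≈ 1726 km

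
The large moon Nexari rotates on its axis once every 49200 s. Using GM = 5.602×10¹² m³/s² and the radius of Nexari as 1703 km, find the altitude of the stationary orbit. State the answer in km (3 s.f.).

A synchronous orbit has period T, so by Kepler's third law a = (μT²/4π²)^(1/3).
μT²/4π² = 5.602×10¹² × (4.920×10⁴)² / 39.48 = 3.435×10²⁰ m³.
a = 7.003×10⁶ m = 7003.3 km.
Altitude h = a − R = 7003.3 − 1703 = 5300.3 km.

h_sync ≈ 5300 km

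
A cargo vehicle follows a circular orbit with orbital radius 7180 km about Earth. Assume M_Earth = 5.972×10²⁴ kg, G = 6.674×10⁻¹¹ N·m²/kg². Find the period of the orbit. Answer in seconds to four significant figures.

μ = GM = 6.674×10⁻¹¹ × 5.972×10²⁴ = 3.986×10¹⁴ m³/s².
r = 7180 km = 7.180×10⁶ m.
Kepler's third law: T = 2π√(r³/μ) = 2π√((7.180×10⁶)³ / 3.986×10¹⁴).
r³/μ = 9.287×10⁵ s², so T = 2π × 9.637×10² = 6.055×10³ s.

T ≈ 6055 seconds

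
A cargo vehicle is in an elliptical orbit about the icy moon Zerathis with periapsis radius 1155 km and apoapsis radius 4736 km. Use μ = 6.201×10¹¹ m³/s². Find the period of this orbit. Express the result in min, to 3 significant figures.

Semi-major axis a = (r_p + r_a)/2 = (1155.0 + 4736.0)/2 = 2945.5 km = 2.946×10⁶ m.
By Kepler's third law T = 2π√(a³/μ) = 2π × 6.420×10³ = 4.034×10⁴ s.
= 672.3 min.

T ≈ 672 min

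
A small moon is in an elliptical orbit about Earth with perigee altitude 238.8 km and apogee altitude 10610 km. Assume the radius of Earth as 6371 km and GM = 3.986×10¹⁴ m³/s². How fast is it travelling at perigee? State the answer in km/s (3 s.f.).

v ≈ 9.32 km/s

r_p = 6371 + 238.8 = 6609.8 km = 6.6098×10⁶ m.
r_a = 6371 + 10610 = 16981 km = 1.6981×10⁷ m.
Semi-major axis a = (r_p + r_a)/2 = 11795 km = 1.180×10⁷ m.
Vis-viva: v² = μ(2/r − 1/a) = 3.986×10¹⁴ × (3.026×10⁻⁷ − 8.478×10⁻⁸) = 8.682×10⁷ m²/s².
v = 9318 m/s = 9.318 km/s.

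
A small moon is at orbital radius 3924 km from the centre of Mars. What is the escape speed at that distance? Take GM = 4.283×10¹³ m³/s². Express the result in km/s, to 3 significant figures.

r = 3924 km = 3.924×10⁶ m.
Escape speed v_esc = √(2μ/r) = √(2 × 4.283×10¹³ / 3.924×10⁶) = √(2.183×10⁷) = 4672 m/s.
= 4.672 km/s.

v_esc ≈ 4.67 km/s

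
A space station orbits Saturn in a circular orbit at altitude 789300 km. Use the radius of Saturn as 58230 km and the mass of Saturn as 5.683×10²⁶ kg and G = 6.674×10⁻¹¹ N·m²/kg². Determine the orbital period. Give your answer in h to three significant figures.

μ = GM = 6.674×10⁻¹¹ × 5.683×10²⁶ = 3.793×10¹⁶ m³/s².
r = 58230 + 789300 = 847530 km = 8.4753×10⁸ m.
Kepler's third law: T = 2π√(r³/μ) = 2π√((8.475×10⁸)³ / 3.793×10¹⁶).
r³/μ = 1.605×10¹⁰ s², so T = 2π × 1.267×10⁵ = 7.960×10⁵ s.
Converting: 7.960×10⁵ s ÷ 3600 = 221.1 h.

T ≈ 221 h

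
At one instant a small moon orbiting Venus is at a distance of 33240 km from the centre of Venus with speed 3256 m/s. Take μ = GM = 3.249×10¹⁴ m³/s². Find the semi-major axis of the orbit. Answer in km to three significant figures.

a ≈ 36300 km

r = 3.324×10⁷ m.
Specific orbital energy ε = v²/2 − μ/r = (3256)²/2 − 3.249×10¹⁴/3.324×10⁷ = -4.474×10⁶ J/kg.
Since ε = −μ/(2a), a = −μ/(2ε) = 3.631×10⁷ m = 36313 km.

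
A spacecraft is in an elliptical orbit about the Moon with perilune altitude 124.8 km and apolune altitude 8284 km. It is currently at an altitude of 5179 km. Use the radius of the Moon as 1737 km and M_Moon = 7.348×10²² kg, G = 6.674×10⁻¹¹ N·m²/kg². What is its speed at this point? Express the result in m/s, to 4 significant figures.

μ = GM = 6.674×10⁻¹¹ × 7.348×10²² = 4.904×10¹² m³/s².
r_p = 1737 + 124.8 = 1861.8 km = 1.8618×10⁶ m.
r_a = 1737 + 8284 = 10021 km = 1.0021×10⁷ m.
r = 1737 + 5179 = 6916.0 km = 6.916×10⁶ m.
Semi-major axis a = (r_p + r_a)/2 = 5941.4 km = 5.941×10⁶ m.
Vis-viva: v² = μ(2/r − 1/a) = 4.904×10¹² × (2.892×10⁻⁷ − 1.683×10⁻⁷) = 5.928×10⁵ m²/s².
v = 769.9 m/s.

v ≈ 769.9 m/s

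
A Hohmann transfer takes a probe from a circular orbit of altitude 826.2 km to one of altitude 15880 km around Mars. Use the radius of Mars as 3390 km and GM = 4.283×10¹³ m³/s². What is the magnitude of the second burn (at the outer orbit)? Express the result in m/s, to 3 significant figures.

r₁ = 3390 + 826.2 = 4216.2 km = 4.2162×10⁶ m.
r₂ = 3390 + 15880 = 19270 km = 1.9270×10⁷ m.
Transfer ellipse a_t = (r₁ + r₂)/2 = 1.174×10⁷ m.
At r₁: circular v_c1 = √(μ/r₁) = 3187 m/s; transfer-periapsis v_p = √[μ(2/r₁ − 1/a_t)] = 4083 m/s.
At r₂: circular v_c2 = √(μ/r₂) = 1491 m/s; transfer-apoapsis v_a = √[μ(2/r₂ − 1/a_t)] = 893.3 m/s.
Δv₂ = v_c2 − v_a = 597.5 m/s.

Δv ≈ 598 m/s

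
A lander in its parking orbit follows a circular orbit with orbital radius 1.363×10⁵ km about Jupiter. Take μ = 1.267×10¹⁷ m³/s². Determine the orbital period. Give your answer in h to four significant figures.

T ≈ 7.802 h

r = 1.363×10⁵ km = 1.363×10⁸ m.
Kepler's third law: T = 2π√(r³/μ) = 2π√((1.363×10⁸)³ / 1.267×10¹⁷).
r³/μ = 1.999×10⁷ s², so T = 2π × 4.470×10³ = 2.809×10⁴ s.
Converting: 2.809×10⁴ s ÷ 3600 = 7.802 h.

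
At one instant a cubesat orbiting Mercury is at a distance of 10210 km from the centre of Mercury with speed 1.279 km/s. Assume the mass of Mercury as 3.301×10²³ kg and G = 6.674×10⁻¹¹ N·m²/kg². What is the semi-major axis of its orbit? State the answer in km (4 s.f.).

a ≈ 8221 km

μ = GM = 6.674×10⁻¹¹ × 3.301×10²³ = 2.203×10¹³ m³/s².
r = 1.021×10⁷ m.
Specific orbital energy ε = v²/2 − μ/r = (1279)²/2 − 2.203×10¹³/1.021×10⁷ = -1.340×10⁶ J/kg.
Since ε = −μ/(2a), a = −μ/(2ε) = 8.221×10⁶ m = 8221.4 km.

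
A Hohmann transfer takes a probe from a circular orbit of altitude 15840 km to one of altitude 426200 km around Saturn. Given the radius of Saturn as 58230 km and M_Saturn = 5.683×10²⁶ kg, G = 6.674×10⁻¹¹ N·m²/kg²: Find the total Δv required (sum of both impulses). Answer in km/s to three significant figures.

Δv_total ≈ 11.5 km/s

μ = GM = 6.674×10⁻¹¹ × 5.683×10²⁶ = 3.793×10¹⁶ m³/s².
r₁ = 58230 + 15840 = 74070 km = 7.4070×10⁷ m.
r₂ = 58230 + 426200 = 484430 km = 4.8443×10⁸ m.
Transfer ellipse a_t = (r₁ + r₂)/2 = 2.792×10⁸ m.
At r₁: circular v_c1 = √(μ/r₁) = 22630 m/s; transfer-perikrone v_p = √[μ(2/r₁ − 1/a_t)] = 29800 m/s.
Δv₁ = v_p − v_c1 = 7176 m/s.
At r₂: circular v_c2 = √(μ/r₂) = 8848 m/s; transfer-apokrone v_a = √[μ(2/r₂ − 1/a_t)] = 4557 m/s.
Δv₂ = v_c2 − v_a = 4291 m/s.
Total Δv = Δv₁ + Δv₂ = 11470 m/s = 11.47 km/s.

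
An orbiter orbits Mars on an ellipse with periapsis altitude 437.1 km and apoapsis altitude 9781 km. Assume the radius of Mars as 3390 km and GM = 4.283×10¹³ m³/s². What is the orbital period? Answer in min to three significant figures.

r_p = 3390 + 437.1 = 3827.1 km = 3.8271×10⁶ m.
r_a = 3390 + 9781 = 13171 km = 1.3171×10⁷ m.
Semi-major axis a = (r_p + r_a)/2 = (3827.1 + 13171)/2 = 8499.0 km = 8.499×10⁶ m.
By Kepler's third law T = 2π√(a³/μ) = 2π × 3.786×10³ = 2.379×10⁴ s.
= 396.5 min.

T ≈ 396 min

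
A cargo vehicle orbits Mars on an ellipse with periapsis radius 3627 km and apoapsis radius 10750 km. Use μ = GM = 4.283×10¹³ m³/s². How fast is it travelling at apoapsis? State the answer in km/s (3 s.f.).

Semi-major axis a = (r_p + r_a)/2 = 7188.5 km = 7.188×10⁶ m.
Vis-viva: v² = μ(2/r − 1/a) = 4.283×10¹³ × (1.860×10⁻⁷ − 1.391×10⁻⁷) = 2.010×10⁶ m²/s².
v = 1418 m/s = 1.418 km/s.

v ≈ 1.42 km/s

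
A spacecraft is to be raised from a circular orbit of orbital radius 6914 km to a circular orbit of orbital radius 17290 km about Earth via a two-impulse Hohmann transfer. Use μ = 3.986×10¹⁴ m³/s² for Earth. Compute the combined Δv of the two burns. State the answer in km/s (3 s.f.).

Δv_total ≈ 2.65 km/s

r₁ = 6914 km = 6.914×10⁶ m.
r₂ = 17290 km = 1.729×10⁷ m.
Transfer ellipse a_t = (r₁ + r₂)/2 = 1.210×10⁷ m.
At r₁: circular v_c1 = √(μ/r₁) = 7593 m/s; transfer-perigee v_p = √[μ(2/r₁ − 1/a_t)] = 9076 m/s.
Δv₁ = v_p − v_c1 = 1483 m/s.
At r₂: circular v_c2 = √(μ/r₂) = 4801 m/s; transfer-apogee v_a = √[μ(2/r₂ − 1/a_t)] = 3629 m/s.
Δv₂ = v_c2 − v_a = 1172 m/s.
Total Δv = Δv₁ + Δv₂ = 2655 m/s = 2.655 km/s.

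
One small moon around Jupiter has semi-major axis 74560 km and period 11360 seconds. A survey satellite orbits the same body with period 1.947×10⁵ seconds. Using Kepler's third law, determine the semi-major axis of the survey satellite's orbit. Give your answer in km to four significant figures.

a₂ ≈ 4.956×10⁵ km

Kepler's third law: a³ ∝ T², so a₂ = a₁ (T₂/T₁)^(2/3).
T₂/T₁ = 17.14, (T₂/T₁)^(2/3) = 6.648.
a₂ = 74560 × 6.648 = 4.956×10⁵ km.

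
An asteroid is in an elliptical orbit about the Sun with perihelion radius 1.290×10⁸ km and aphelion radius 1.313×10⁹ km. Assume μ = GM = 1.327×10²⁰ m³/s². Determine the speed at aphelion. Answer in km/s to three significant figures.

Semi-major axis a = (r_p + r_a)/2 = 7.2100×10⁸ km = 7.210×10¹¹ m.
Vis-viva: v² = μ(2/r − 1/a) = 1.327×10²⁰ × (1.523×10⁻¹² − 1.387×10⁻¹²) = 1.808×10⁷ m²/s².
v = 4252 m/s = 4.252 km/s.

v ≈ 4.25 km/s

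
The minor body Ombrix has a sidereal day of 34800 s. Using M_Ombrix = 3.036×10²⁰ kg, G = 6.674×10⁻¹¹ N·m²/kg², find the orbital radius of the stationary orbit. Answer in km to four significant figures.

r_sync ≈ 853.4 km

μ = GM = 6.674×10⁻¹¹ × 3.036×10²⁰ = 2.026×10¹⁰ m³/s².
A synchronous orbit has period T, so by Kepler's third law a = (μT²/4π²)^(1/3).
μT²/4π² = 2.026×10¹⁰ × (3.480×10⁴)² / 39.48 = 6.216×10¹⁷ m³.
a = 8.534×10⁵ m = 853.42 km.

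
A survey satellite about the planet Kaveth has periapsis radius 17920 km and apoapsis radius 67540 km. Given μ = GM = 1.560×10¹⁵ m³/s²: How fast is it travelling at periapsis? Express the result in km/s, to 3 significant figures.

v ≈ 11.7 km/s

Semi-major axis a = (r_p + r_a)/2 = 42730 km = 4.273×10⁷ m.
Vis-viva: v² = μ(2/r − 1/a) = 1.560×10¹⁵ × (1.116×10⁻⁷ − 2.340×10⁻⁸) = 1.376×10⁸ m²/s².
v = 11730 m/s = 11.73 km/s.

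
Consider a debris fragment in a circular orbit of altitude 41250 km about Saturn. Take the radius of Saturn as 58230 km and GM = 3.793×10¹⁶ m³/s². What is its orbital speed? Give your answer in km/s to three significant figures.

v ≈ 19.5 km/s

r = 58230 + 41250 = 99480 km = 9.9480×10⁷ m.
For a circular orbit v = √(μ/r) = √(3.793×10¹⁶ / 9.948×10⁷) = √(3.813×10⁸) = 19530 m/s.
That is 19.53 km/s.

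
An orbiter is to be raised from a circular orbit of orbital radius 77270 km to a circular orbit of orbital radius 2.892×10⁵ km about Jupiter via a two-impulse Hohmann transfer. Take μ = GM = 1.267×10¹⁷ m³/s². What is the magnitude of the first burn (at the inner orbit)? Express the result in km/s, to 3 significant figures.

Δv ≈ 10.4 km/s

r₁ = 77270 km = 7.727×10⁷ m.
r₂ = 2.892×10⁵ km = 2.892×10⁸ m.
Transfer ellipse a_t = (r₁ + r₂)/2 = 1.832×10⁸ m.
At r₁: circular v_c1 = √(μ/r₁) = 40490 m/s; transfer-perijove v_p = √[μ(2/r₁ − 1/a_t)] = 50870 m/s.
Δv₁ = v_p − v_c1 = 10380 m/s.
= 10.38 km/s.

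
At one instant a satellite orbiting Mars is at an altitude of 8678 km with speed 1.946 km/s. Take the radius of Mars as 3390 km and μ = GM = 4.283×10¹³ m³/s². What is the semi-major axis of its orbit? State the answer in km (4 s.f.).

r = 3390 + 8678 = 12068 km = 1.207×10⁷ m.
Vis-viva rearranged: 1/a = 2/r − v²/μ = 1.657×10⁻⁷ − 8.842×10⁻⁸ = 7.731×10⁻⁸ m⁻¹.
a = 1.293×10⁷ m = 12935 km.

a ≈ 12930 km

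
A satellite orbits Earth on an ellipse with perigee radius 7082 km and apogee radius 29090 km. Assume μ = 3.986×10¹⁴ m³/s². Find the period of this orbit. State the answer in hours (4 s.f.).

Semi-major axis a = (r_p + r_a)/2 = (7082.0 + 29090)/2 = 18086 km = 1.809×10⁷ m.
By Kepler's third law T = 2π√(a³/μ) = 2π × 3.853×10³ = 2.421×10⁴ s.
= 6.724 hours.

T ≈ 6.724 hours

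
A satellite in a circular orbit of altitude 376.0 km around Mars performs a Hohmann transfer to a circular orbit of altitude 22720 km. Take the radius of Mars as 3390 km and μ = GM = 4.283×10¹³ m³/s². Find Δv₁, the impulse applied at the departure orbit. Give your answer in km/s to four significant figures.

Δv ≈ 1.086 km/s

r₁ = 3390 + 376.0 = 3766.0 km = 3.7660×10⁶ m.
r₂ = 3390 + 22720 = 26110 km = 2.6110×10⁷ m.
Transfer ellipse a_t = (r₁ + r₂)/2 = 1.494×10⁷ m.
At r₁: circular v_c1 = √(μ/r₁) = 3372 m/s; transfer-periapsis v_p = √[μ(2/r₁ − 1/a_t)] = 4459 m/s.
Δv₁ = v_p − v_c1 = 1086 m/s.
= 1.086 km/s.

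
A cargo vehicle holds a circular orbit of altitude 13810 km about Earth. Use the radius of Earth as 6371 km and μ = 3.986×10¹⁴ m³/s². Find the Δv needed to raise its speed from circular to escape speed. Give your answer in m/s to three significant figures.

r = 6371 + 13810 = 20181 km = 2.0181×10⁷ m.
Circular speed v_c = √(μ/r) = 4444 m/s.
Escape speed v_esc = √(2μ/r) = √2 × v_c = 6285 m/s.
Δv = v_esc − v_c = 1841 m/s.

Δv ≈ 1840 m/s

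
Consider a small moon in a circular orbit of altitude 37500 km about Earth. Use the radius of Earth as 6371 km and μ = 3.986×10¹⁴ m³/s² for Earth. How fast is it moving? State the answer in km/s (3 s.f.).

r = 6371 + 37500 = 43871 km = 4.3871×10⁷ m.
For a circular orbit v = √(μ/r) = √(3.986×10¹⁴ / 4.387×10⁷) = √(9.086×10⁶) = 3014 m/s.
That is 3.014 km/s.

v ≈ 3.01 km/s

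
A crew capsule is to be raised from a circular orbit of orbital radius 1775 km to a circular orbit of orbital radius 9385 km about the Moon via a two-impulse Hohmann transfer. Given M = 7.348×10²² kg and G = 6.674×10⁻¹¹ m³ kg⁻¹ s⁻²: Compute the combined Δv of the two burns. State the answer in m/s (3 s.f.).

Δv_total ≈ 809 m/s

μ = GM = 6.674×10⁻¹¹ × 7.348×10²² = 4.904×10¹² m³/s².
r₁ = 1775 km = 1.775×10⁶ m.
r₂ = 9385 km = 9.385×10⁶ m.
Transfer ellipse a_t = (r₁ + r₂)/2 = 5.580×10⁶ m.
At r₁: circular v_c1 = √(μ/r₁) = 1662 m/s; transfer-perilune v_p = √[μ(2/r₁ − 1/a_t)] = 2156 m/s.
Δv₁ = v_p − v_c1 = 493.5 m/s.
At r₂: circular v_c2 = √(μ/r₂) = 722.9 m/s; transfer-apolune v_a = √[μ(2/r₂ − 1/a_t)] = 407.7 m/s.
Δv₂ = v_c2 − v_a = 315.2 m/s.
Total Δv = Δv₁ + Δv₂ = 808.6 m/s.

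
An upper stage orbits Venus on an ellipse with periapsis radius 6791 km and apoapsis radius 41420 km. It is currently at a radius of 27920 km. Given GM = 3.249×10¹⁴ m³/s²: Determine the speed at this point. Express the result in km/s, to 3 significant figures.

Semi-major axis a = (r_p + r_a)/2 = 24106 km = 2.411×10⁷ m.
Vis-viva: v² = μ(2/r − 1/a) = 3.249×10¹⁴ × (7.163×10⁻⁸ − 4.148×10⁻⁸) = 9.795×10⁶ m²/s².
v = 3130 m/s = 3.130 km/s.

v ≈ 3.13 km/s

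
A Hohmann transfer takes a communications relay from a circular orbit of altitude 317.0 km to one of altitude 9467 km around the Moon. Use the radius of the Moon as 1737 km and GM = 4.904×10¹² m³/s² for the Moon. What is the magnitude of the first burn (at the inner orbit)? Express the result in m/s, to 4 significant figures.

r₁ = 1737 + 317.0 = 2054.0 km = 2.0540×10⁶ m.
r₂ = 1737 + 9467 = 11204 km = 1.1204×10⁷ m.
Transfer ellipse a_t = (r₁ + r₂)/2 = 6.629×10⁶ m.
At r₁: circular v_c1 = √(μ/r₁) = 1545 m/s; transfer-perilune v_p = √[μ(2/r₁ − 1/a_t)] = 2009 m/s.
Δv₁ = v_p − v_c1 = 463.6 m/s.

Δv ≈ 463.6 m/s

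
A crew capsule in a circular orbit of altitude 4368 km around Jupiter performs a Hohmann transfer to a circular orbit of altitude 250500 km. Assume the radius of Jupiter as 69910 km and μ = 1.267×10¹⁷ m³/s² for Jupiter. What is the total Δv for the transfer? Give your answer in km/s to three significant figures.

Δv_total ≈ 19.0 km/s

r₁ = 69910 + 4368 = 74278 km = 7.4278×10⁷ m.
r₂ = 69910 + 250500 = 320410 km = 3.2041×10⁸ m.
Transfer ellipse a_t = (r₁ + r₂)/2 = 1.973×10⁸ m.
At r₁: circular v_c1 = √(μ/r₁) = 41300 m/s; transfer-perijove v_p = √[μ(2/r₁ − 1/a_t)] = 52630 m/s.
Δv₁ = v_p − v_c1 = 11330 m/s.
At r₂: circular v_c2 = √(μ/r₂) = 19890 m/s; transfer-apojove v_a = √[μ(2/r₂ − 1/a_t)] = 12200 m/s.
Δv₂ = v_c2 − v_a = 7686 m/s.
Total Δv = Δv₁ + Δv₂ = 19010 m/s = 19.01 km/s.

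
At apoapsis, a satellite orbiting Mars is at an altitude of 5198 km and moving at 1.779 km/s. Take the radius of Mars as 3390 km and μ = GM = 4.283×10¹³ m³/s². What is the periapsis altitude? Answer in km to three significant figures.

periapsis altitude ≈ 601 km

r_a = 3390 + 5198 = 8588.0 km = 8.588×10⁶ m.
Specific energy ε = v²/2 − μ/r = -3.405×10⁶ J/kg, so a = −μ/(2ε) = 6.290×10⁶ m.
The apsides satisfy r_p + r_a = 2a, so the periapsis radius is 2a − r_a = 3.991×10⁶ m = 3991.4 km.
Periapsis altitude = 3991.4 − 3390 = 601.41 km.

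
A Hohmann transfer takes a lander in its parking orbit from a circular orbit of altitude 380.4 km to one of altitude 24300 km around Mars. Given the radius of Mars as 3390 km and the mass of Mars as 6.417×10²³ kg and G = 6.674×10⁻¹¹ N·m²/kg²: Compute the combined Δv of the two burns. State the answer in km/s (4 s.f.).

μ = GM = 6.674×10⁻¹¹ × 6.417×10²³ = 4.283×10¹³ m³/s².
r₁ = 3390 + 380.4 = 3770.4 km = 3.7704×10⁶ m.
r₂ = 3390 + 24300 = 27690 km = 2.7690×10⁷ m.
Transfer ellipse a_t = (r₁ + r₂)/2 = 1.573×10⁷ m.
At r₁: circular v_c1 = √(μ/r₁) = 3370 m/s; transfer-periapsis v_p = √[μ(2/r₁ − 1/a_t)] = 4472 m/s.
Δv₁ = v_p − v_c1 = 1101 m/s.
At r₂: circular v_c2 = √(μ/r₂) = 1244 m/s; transfer-apoapsis v_a = √[μ(2/r₂ − 1/a_t)] = 608.9 m/s.
Δv₂ = v_c2 − v_a = 634.8 m/s.
Total Δv = Δv₁ + Δv₂ = 1736 m/s = 1.736 km/s.

Δv_total ≈ 1.736 km/s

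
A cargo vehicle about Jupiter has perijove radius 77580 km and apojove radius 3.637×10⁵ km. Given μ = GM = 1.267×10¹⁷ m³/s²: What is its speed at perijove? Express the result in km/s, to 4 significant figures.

Semi-major axis a = (r_p + r_a)/2 = 2.2064×10⁵ km = 2.206×10⁸ m.
Vis-viva: v² = μ(2/r − 1/a) = 1.267×10¹⁷ × (2.578×10⁻⁸ − 4.532×10⁻⁹) = 2.692×10⁹ m²/s².
v = 51890 m/s = 51.89 km/s.

v ≈ 51.89 km/s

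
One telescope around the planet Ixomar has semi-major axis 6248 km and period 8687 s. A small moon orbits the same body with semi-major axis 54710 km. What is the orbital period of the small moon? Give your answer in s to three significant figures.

T₂ ≈ 2.25×10⁵ s

Kepler's third law: T² ∝ a³, so T₂ = T₁ (a₂/a₁)^(3/2).
a₂/a₁ = 8.756, (a₂/a₁)^(3/2) = 25.91.
T₂ = 8687 × 25.91 = 2.251×10⁵ s.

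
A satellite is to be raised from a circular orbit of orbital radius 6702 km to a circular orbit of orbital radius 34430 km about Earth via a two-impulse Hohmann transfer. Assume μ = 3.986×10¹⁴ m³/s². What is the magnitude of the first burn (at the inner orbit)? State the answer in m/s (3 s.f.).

r₁ = 6702 km = 6.702×10⁶ m.
r₂ = 34430 km = 3.443×10⁷ m.
Transfer ellipse a_t = (r₁ + r₂)/2 = 2.057×10⁷ m.
At r₁: circular v_c1 = √(μ/r₁) = 7712 m/s; transfer-perigee v_p = √[μ(2/r₁ − 1/a_t)] = 9978 m/s.
Δv₁ = v_p − v_c1 = 2266 m/s.

Δv ≈ 2270 m/s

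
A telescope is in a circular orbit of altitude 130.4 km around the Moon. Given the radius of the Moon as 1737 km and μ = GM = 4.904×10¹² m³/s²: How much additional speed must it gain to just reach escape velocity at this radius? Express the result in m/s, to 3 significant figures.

r = 1737 + 130.4 = 1867.4 km = 1.8674×10⁶ m.
Circular speed v_c = √(μ/r) = 1621 m/s.
Escape speed v_esc = √(2μ/r) = √2 × v_c = 2292 m/s.
Δv = v_esc − v_c = 671.2 m/s.

Δv ≈ 671 m/s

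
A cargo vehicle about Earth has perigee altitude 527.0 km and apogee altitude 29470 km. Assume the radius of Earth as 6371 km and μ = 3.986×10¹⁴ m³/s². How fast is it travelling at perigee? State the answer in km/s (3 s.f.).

r_p = 6371 + 527.0 = 6898.0 km = 6.8980×10⁶ m.
r_a = 6371 + 29470 = 35841 km = 3.5841×10⁷ m.
Semi-major axis a = (r_p + r_a)/2 = 21370 km = 2.137×10⁷ m.
Vis-viva: v² = μ(2/r − 1/a) = 3.986×10¹⁴ × (2.899×10⁻⁷ − 4.680×10⁻⁸) = 9.692×10⁷ m²/s².
v = 9845 m/s = 9.845 km/s.

v ≈ 9.84 km/s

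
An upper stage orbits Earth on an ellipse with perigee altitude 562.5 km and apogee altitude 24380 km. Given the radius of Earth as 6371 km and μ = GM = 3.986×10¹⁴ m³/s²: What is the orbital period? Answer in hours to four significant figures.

r_p = 6371 + 562.5 = 6933.5 km = 6.9335×10⁶ m.
r_a = 6371 + 24380 = 30751 km = 3.0751×10⁷ m.
Semi-major axis a = (r_p + r_a)/2 = (6933.5 + 30751)/2 = 18842 km = 1.884×10⁷ m.
By Kepler's third law T = 2π√(a³/μ) = 2π × 4.097×10³ = 2.574×10⁴ s.
= 7.150 hours.

T ≈ 7.150 hours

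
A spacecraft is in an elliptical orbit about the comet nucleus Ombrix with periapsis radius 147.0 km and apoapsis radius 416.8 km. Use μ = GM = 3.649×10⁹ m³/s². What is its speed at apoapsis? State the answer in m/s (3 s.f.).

v ≈ 67.6 m/s

Semi-major axis a = (r_p + r_a)/2 = 281.90 km = 2.819×10⁵ m.
Vis-viva: v² = μ(2/r − 1/a) = 3.649×10⁹ × (4.798×10⁻⁶ − 3.547×10⁻⁶) = 4.565×10³ m²/s².
v = 67.57 m/s.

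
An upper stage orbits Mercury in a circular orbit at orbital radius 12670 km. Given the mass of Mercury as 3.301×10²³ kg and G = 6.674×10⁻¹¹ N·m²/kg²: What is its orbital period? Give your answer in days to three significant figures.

μ = GM = 6.674×10⁻¹¹ × 3.301×10²³ = 2.203×10¹³ m³/s².
r = 12670 km = 1.267×10⁷ m.
Kepler's third law: T = 2π√(r³/μ) = 2π√((1.267×10⁷)³ / 2.203×10¹³).
r³/μ = 9.232×10⁷ s², so T = 2π × 9.608×10³ = 6.037×10⁴ s.
Converting: 6.037×10⁴ s ÷ 86400 = 0.6987 days.

T ≈ 0.699 days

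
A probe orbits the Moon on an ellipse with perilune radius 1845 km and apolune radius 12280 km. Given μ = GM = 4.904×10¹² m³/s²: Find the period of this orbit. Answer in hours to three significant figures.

Semi-major axis a = (r_p + r_a)/2 = (1845.0 + 12280)/2 = 7062.5 km = 7.062×10⁶ m.
By Kepler's third law T = 2π√(a³/μ) = 2π × 8.475×10³ = 5.325×10⁴ s.
= 14.79 hours.

T ≈ 14.8 hours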